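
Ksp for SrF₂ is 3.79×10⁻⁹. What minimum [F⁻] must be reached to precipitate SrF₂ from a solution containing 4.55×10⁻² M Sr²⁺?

2.89×10⁻⁴ M

The threshold for precipitation is Q = Ksp.
SrF₂(s) ⇌ Sr²⁺(aq) + 2 F⁻(aq)
Ksp = [Sr²⁺][F⁻]^2 = [F⁻]^2(4.55×10⁻²)
[F⁻]^2 = 3.79×10⁻⁹ / (4.55×10⁻²) = 8.33×10⁻⁸
[F⁻] = 2.89×10⁻⁴ M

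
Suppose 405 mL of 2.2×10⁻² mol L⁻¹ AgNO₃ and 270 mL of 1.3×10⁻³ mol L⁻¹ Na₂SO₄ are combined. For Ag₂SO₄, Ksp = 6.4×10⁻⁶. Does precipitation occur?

After mixing, V = 405 mL + 270 mL = 675 mL.
[Ag⁺] = (2.2×10⁻²)(405)/675 = 1.3×10⁻² mol L⁻¹
[SO₄²⁻] = (1.3×10⁻³)(270)/675 = 5.2×10⁻⁴ mol L⁻¹
Q = [Ag⁺]^2[SO₄²⁻] = 9.1×10⁻⁸
Since Q (9.1×10⁻⁸) is less than Ksp (6.4×10⁻⁶), no Ag₂SO₄ precipitates.

No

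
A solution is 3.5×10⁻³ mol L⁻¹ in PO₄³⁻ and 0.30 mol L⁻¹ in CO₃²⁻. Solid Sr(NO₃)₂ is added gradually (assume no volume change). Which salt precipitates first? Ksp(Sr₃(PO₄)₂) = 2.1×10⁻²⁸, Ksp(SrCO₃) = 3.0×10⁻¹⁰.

The threshold for precipitation is Q = Ksp.
For Sr₃(PO₄)₂: [Sr²⁺] = (Ksp/[PO₄³⁻]^2)^(1/3) = 2.6×10⁻⁸ mol L⁻¹
For SrCO₃: [Sr²⁺] = (Ksp/[CO₃²⁻]) = 1.0×10⁻⁹ mol L⁻¹
Since SrCO₃ needs less Sr²⁺ to reach saturation, it precipitates first.

SrCO₃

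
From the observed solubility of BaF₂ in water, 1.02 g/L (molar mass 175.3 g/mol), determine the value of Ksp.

Convert to molarity: s = 1.02 / 175.3 = 5.8186×10⁻³ mol/L
BaF₂(s) ⇌ Ba²⁺(aq) + 2 F⁻(aq)
If s mol/L of BaF₂ dissolves, [Ba²⁺] = s and [F⁻] = 2s.
Ksp = [Ba²⁺][F⁻]^2 = s · (2s)^2 = 4s^3
Ksp = 4 × (5.8186×10⁻³)^3 = 7.88×10⁻⁷

Ksp = 7.88×10⁻⁷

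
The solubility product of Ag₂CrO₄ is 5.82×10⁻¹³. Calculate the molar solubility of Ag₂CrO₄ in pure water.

5.26×10⁻⁵ M

Ag₂CrO₄(s) ⇌ 2 Ag⁺(aq) + CrO₄²⁻(aq)
Call the molar solubility s, so that [Ag⁺] = 2s and [CrO₄²⁻] = s.
Ksp = [Ag⁺]^2[CrO₄²⁻] = (2s)^2 · s = 4s^3
4s^3 = 5.82×10⁻¹³  ⇒  s^3 = 1.46×10⁻¹³
Taking the 3rd root, s = 5.26×10⁻⁵ mol L⁻¹.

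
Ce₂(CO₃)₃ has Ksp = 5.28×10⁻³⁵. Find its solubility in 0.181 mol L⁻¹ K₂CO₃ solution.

4.72×10⁻¹⁷ M

Ce₂(CO₃)₃(s) ⇌ 2 Ce³⁺(aq) + 3 CO₃²⁻(aq)
CO₃²⁻ is already present at 0.181 mol L⁻¹. If s mol/L of Ce₂(CO₃)₃ dissolves, [Ce³⁺] = 2s while [CO₃²⁻] ≈ 0.181 mol L⁻¹.
Ksp = [Ce³⁺]^2[CO₃²⁻]^3 = (2s)^2(0.181)^3
(2s)^2 = 5.28×10⁻³⁵ / (0.181)^3 = 8.90×10⁻³³
s = 4.72×10⁻¹⁷ mol L⁻¹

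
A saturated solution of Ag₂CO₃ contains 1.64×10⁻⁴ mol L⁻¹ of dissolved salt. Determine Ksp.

Ag₂CO₃(s) ⇌ 2 Ag⁺(aq) + CO₃²⁻(aq)
If s mol/L of Ag₂CO₃ dissolves, [Ag⁺] = 2s and [CO₃²⁻] = s.
Ksp = [Ag⁺]^2[CO₃²⁻] = (2s)^2 · s = 4s^3
Ksp = 4 × (1.64×10⁻⁴)^3 = 1.76×10⁻¹¹

Ksp = 1.76×10⁻¹¹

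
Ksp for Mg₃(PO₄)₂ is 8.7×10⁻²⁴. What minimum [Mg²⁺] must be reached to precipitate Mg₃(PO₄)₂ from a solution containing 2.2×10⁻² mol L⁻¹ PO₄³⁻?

A salt starts to precipitate once the ion product Q reaches its Ksp.
Mg₃(PO₄)₂(s) ⇌ 3 Mg²⁺(aq) + 2 PO₄³⁻(aq)
Ksp = [Mg²⁺]^3[PO₄³⁻]^2 = [Mg²⁺]^3(2.2×10⁻²)^2
[Mg²⁺]^3 = 8.7×10⁻²⁴ / (2.2×10⁻²)^2 = 1.8×10⁻²⁰
[Mg²⁺] = 2.6×10⁻⁷ mol L⁻¹

2.6×10⁻⁷ M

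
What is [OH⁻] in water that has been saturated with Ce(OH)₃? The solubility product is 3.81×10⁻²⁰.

1.84×10⁻⁵ M

Ce(OH)₃(s) ⇌ Ce³⁺(aq) + 3 OH⁻(aq)
Call the molar solubility s, so that [Ce³⁺] = s and [OH⁻] = 3s.
Ksp = [Ce³⁺][OH⁻]^3 = s · (3s)^3 = 27s^4 = 3.81×10⁻²⁰
s = 6.13×10⁻⁶ mol/L
[OH⁻] = 3s = 1.84×10⁻⁵ mol/L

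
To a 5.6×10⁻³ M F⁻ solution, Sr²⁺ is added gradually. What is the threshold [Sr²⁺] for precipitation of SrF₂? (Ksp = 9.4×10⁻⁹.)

3.0×10⁻⁴ M

The threshold for precipitation is Q = Ksp.
SrF₂(s) ⇌ Sr²⁺(aq) + 2 F⁻(aq)
Ksp = [Sr²⁺][F⁻]^2 = [Sr²⁺](5.6×10⁻³)^2
[Sr²⁺] = 9.4×10⁻⁹ / (5.6×10⁻³)^2 = 3.0×10⁻⁴
[Sr²⁺] = 3.0×10⁻⁴ M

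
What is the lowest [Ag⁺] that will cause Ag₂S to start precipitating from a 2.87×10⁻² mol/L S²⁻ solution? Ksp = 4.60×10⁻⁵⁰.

The threshold for precipitation is Q = Ksp.
Ag₂S(s) ⇌ 2 Ag⁺(aq) + S²⁻(aq)
Ksp = [Ag⁺]^2[S²⁻] = [Ag⁺]^2(2.87×10⁻²)
[Ag⁺]^2 = 4.60×10⁻⁵⁰ / (2.87×10⁻²) = 1.60×10⁻⁴⁸
[Ag⁺] = 1.27×10⁻²⁴ mol/L

1.27×10⁻²⁴ M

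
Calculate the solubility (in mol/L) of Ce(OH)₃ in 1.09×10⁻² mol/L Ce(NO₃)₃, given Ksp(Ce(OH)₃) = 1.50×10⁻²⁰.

3.71×10⁻⁷ M

Ce(OH)₃(s) ⇌ Ce³⁺(aq) + 3 OH⁻(aq)
Let s be the solubility of Ce(OH)₃ here. The common ion gives [Ce³⁺] ≈ 1.09×10⁻² mol/L, and [OH⁻] = 3s.
Ksp = [Ce³⁺][OH⁻]^3 = (1.09×10⁻²)(3s)^3
(3s)^3 = 1.50×10⁻²⁰ / (1.09×10⁻²) = 1.38×10⁻¹⁸
s = 3.71×10⁻⁷ mol/L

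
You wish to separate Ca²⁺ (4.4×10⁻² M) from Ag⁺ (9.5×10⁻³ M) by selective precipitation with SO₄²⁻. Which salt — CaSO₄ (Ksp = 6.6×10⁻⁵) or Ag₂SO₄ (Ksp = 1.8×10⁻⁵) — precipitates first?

A salt starts to precipitate once the ion product Q reaches its Ksp.
For CaSO₄: [SO₄²⁻] = (Ksp/[Ca²⁺]) = 1.5×10⁻³ M
For Ag₂SO₄: [SO₄²⁻] = (Ksp/[Ag⁺]^2) = 0.20 M
The smaller threshold [SO₄²⁻] is reached first, so CaSO₄ precipitates first.

CaSO₄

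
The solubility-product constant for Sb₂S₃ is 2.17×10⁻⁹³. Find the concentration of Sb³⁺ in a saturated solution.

2.30×10⁻¹⁹ M

Sb₂S₃(s) ⇌ 2 Sb³⁺(aq) + 3 S²⁻(aq)
If s mol/L of Sb₂S₃ dissolves, [Sb³⁺] = 2s and [S²⁻] = 3s.
Ksp = [Sb³⁺]^2[S²⁻]^3 = (2s)^2 · (3s)^3 = 108s^5 = 2.17×10⁻⁹³
s = 1.15×10⁻¹⁹ mol L⁻¹
[Sb³⁺] = 2s = 2.30×10⁻¹⁹ mol L⁻¹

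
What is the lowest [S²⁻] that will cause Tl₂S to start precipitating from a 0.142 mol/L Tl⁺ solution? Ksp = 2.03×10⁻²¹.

Each salt precipitates once Q = Ksp for that salt.
Tl₂S(s) ⇌ 2 Tl⁺(aq) + S²⁻(aq)
Ksp = [Tl⁺]^2[S²⁻] = [S²⁻](0.142)^2
[S²⁻] = 2.03×10⁻²¹ / (0.142)^2 = 1.01×10⁻¹⁹
[S²⁻] = 1.01×10⁻¹⁹ mol/L

1.01×10⁻¹⁹ M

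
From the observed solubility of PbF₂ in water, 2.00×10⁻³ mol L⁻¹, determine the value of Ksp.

Ksp = 3.20×10⁻⁸

PbF₂(s) ⇌ Pb²⁺(aq) + 2 F⁻(aq)
Call the molar solubility s, so that [Pb²⁺] = s and [F⁻] = 2s.
Ksp = [Pb²⁺][F⁻]^2 = s · (2s)^2 = 4s^3
Ksp = 4 × (2.00×10⁻³)^3 = 3.20×10⁻⁸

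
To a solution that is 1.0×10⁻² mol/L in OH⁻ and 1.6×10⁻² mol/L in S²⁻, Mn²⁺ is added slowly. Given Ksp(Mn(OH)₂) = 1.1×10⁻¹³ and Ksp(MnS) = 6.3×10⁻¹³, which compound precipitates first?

MnS

Each salt precipitates once Q = Ksp for that salt.
For Mn(OH)₂: [Mn²⁺] = (Ksp/[OH⁻]^2) = 1.1×10⁻⁹ mol/L
For MnS: [Mn²⁺] = (Ksp/[S²⁻]) = 3.9×10⁻¹¹ mol/L
MnS requires the lower [Mn²⁺], so it precipitates first.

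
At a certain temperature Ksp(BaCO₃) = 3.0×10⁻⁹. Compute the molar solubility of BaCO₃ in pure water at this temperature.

5.5×10⁻⁵ M

BaCO₃(s) ⇌ Ba²⁺(aq) + CO₃²⁻(aq)
If s mol/L of BaCO₃ dissolves, [Ba²⁺] = s and [CO₃²⁻] = s.
Ksp = [Ba²⁺][CO₃²⁻] = s · s = s^2
s^2 = 3.0×10⁻⁹
s = 5.5×10⁻⁵ M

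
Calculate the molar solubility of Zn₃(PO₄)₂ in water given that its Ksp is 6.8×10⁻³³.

Zn₃(PO₄)₂(s) ⇌ 3 Zn²⁺(aq) + 2 PO₄³⁻(aq)
If s mol/L of Zn₃(PO₄)₂ dissolves, [Zn²⁺] = 3s and [PO₄³⁻] = 2s.
Ksp = [Zn²⁺]^3[PO₄³⁻]^2 = (3s)^3 · (2s)^2 = 108s^5
108s^5 = 6.8×10⁻³³  ⇒  s^5 = 6.3×10⁻³⁵
s = 1.4×10⁻⁷ mol/L

1.4×10⁻⁷ M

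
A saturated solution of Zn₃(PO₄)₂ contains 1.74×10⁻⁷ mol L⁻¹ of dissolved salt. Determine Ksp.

Ksp = 1.72×10⁻³²

Zn₃(PO₄)₂(s) ⇌ 3 Zn²⁺(aq) + 2 PO₄³⁻(aq)
With molar solubility s: [Zn²⁺] = 3s, [PO₄³⁻] = 2s.
Ksp = [Zn²⁺]^3[PO₄³⁻]^2 = (3s)^3 · (2s)^2 = 108s^5
Ksp = 108 × (1.74×10⁻⁷)^5 = 1.72×10⁻³²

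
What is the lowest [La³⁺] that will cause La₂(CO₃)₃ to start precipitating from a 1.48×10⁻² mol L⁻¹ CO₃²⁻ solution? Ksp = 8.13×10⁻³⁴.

1.58×10⁻¹⁴ M

A salt starts to precipitate once the ion product Q reaches its Ksp.
La₂(CO₃)₃(s) ⇌ 2 La³⁺(aq) + 3 CO₃²⁻(aq)
Ksp = [La³⁺]^2[CO₃²⁻]^3 = [La³⁺]^2(1.48×10⁻²)^3
[La³⁺]^2 = 8.13×10⁻³⁴ / (1.48×10⁻²)^3 = 2.51×10⁻²⁸
[La³⁺] = 1.58×10⁻¹⁴ mol L⁻¹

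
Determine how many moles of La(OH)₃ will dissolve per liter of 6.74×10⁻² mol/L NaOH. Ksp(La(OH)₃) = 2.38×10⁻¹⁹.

La(OH)₃(s) ⇌ La³⁺(aq) + 3 OH⁻(aq)
The solution already contains OH⁻ at 6.74×10⁻² mol/L. Let s be the molar solubility of La(OH)₃.
[OH⁻] ≈ 6.74×10⁻² mol/L (common ion dominates); [La³⁺] = s.
Ksp = [La³⁺][OH⁻]^3 = s(6.74×10⁻²)^3
s = 2.38×10⁻¹⁹ / (6.74×10⁻²)^3 = 7.77×10⁻¹⁶
s = 7.77×10⁻¹⁶ mol/L

7.77×10⁻¹⁶ M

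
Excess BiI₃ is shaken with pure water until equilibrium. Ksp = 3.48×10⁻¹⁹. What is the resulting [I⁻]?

3.20×10⁻⁵ M

BiI₃(s) ⇌ Bi³⁺(aq) + 3 I⁻(aq)
For each mole of BiI₃ that dissolves per liter, [Bi³⁺] = s and [I⁻] = 3s; let s denote this solubility.
Ksp = [Bi³⁺][I⁻]^3 = s · (3s)^3 = 27s^4 = 3.48×10⁻¹⁹
s = 1.07×10⁻⁵ mol/L
[I⁻] = 3s = 3.20×10⁻⁵ mol/L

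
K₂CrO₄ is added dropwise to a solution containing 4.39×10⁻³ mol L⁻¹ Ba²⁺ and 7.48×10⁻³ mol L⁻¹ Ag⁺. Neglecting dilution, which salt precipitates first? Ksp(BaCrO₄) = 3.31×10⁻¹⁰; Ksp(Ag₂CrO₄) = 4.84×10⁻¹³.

The threshold for precipitation is Q = Ksp.
For BaCrO₄: [CrO₄²⁻] = (Ksp/[Ba²⁺]) = 7.54×10⁻⁸ mol L⁻¹
For Ag₂CrO₄: [CrO₄²⁻] = (Ksp/[Ag⁺]^2) = 8.65×10⁻⁹ mol L⁻¹
The smaller threshold [CrO₄²⁻] is reached first, so Ag₂CrO₄ precipitates first.

Ag₂CrO₄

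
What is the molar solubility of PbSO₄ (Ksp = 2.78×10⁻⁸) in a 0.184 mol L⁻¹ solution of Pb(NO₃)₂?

1.51×10⁻⁷ M

PbSO₄(s) ⇌ Pb²⁺(aq) + SO₄²⁻(aq)
The solution already contains Pb²⁺ at 0.184 mol L⁻¹. Let s be the molar solubility of PbSO₄.
[Pb²⁺] ≈ 0.184 mol L⁻¹ (common ion dominates); [SO₄²⁻] = s.
Ksp = [Pb²⁺][SO₄²⁻] = (0.184)s
s = 2.78×10⁻⁸ / (0.184) = 1.51×10⁻⁷
s = 1.51×10⁻⁷ mol L⁻¹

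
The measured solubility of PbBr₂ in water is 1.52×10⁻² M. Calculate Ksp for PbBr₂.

PbBr₂(s) ⇌ Pb²⁺(aq) + 2 Br⁻(aq)
Let s be the molar solubility. Then [Pb²⁺] = s and [Br⁻] = 2s.
Ksp = [Pb²⁺][Br⁻]^2 = s · (2s)^2 = 4s^3
Ksp = 4 × (1.52×10⁻²)^3 = 1.40×10⁻⁵

Ksp = 1.40×10⁻⁵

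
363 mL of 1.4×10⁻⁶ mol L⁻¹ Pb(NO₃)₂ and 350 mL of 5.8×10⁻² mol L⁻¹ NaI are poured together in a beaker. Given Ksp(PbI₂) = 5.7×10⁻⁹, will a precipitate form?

The combined volume is 713 mL.
[Pb²⁺] = (1.4×10⁻⁶)(363)/713 = 7.1×10⁻⁷ mol L⁻¹
[I⁻] = (5.8×10⁻²)(350)/713 = 2.8×10⁻² mol L⁻¹
Q = [Pb²⁺][I⁻]^2 = 5.8×10⁻¹⁰
Since Q (5.8×10⁻¹⁰) is less than Ksp (5.7×10⁻⁹), no PbI₂ precipitates.

No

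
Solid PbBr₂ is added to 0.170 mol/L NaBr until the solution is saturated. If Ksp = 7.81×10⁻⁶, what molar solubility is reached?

2.70×10⁻⁴ M

PbBr₂(s) ⇌ Pb²⁺(aq) + 2 Br⁻(aq)
Let s be the solubility of PbBr₂ here. The common ion gives [Br⁻] ≈ 0.170 mol/L, and [Pb²⁺] = s.
Ksp = [Pb²⁺][Br⁻]^2 = s(0.170)^2
s = 7.81×10⁻⁶ / (0.170)^2 = 2.70×10⁻⁴
s = 2.70×10⁻⁴ mol/L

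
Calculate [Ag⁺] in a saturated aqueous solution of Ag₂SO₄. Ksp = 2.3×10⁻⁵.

Ag₂SO₄(s) ⇌ 2 Ag⁺(aq) + SO₄²⁻(aq)
Call the molar solubility s, so that [Ag⁺] = 2s and [SO₄²⁻] = s.
Ksp = [Ag⁺]^2[SO₄²⁻] = (2s)^2 · s = 4s^3 = 2.3×10⁻⁵
s = 1.8×10⁻² mol L⁻¹
[Ag⁺] = 2s = 3.6×10⁻² mol L⁻¹

3.6×10⁻² M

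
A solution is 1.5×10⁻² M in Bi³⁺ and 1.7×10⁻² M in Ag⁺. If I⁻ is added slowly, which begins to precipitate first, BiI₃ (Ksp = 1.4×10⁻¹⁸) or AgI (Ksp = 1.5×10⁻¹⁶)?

The threshold for precipitation is Q = Ksp.
For BiI₃: [I⁻] = (Ksp/[Bi³⁺])^(1/3) = 4.5×10⁻⁶ M
For AgI: [I⁻] = (Ksp/[Ag⁺]) = 8.8×10⁻¹⁵ M
Since AgI needs less I⁻ to reach saturation, it precipitates first.

AgI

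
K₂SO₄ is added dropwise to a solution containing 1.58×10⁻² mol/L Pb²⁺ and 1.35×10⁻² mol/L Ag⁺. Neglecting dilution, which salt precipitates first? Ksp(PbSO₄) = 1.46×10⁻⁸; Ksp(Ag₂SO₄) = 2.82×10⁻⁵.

PbSO₄

A salt starts to precipitate once the ion product Q reaches its Ksp.
For PbSO₄: [SO₄²⁻] = (Ksp/[Pb²⁺]) = 9.24×10⁻⁷ mol/L
For Ag₂SO₄: [SO₄²⁻] = (Ksp/[Ag⁺]^2) = 0.155 mol/L
The smaller threshold [SO₄²⁻] is reached first, so PbSO₄ precipitates first.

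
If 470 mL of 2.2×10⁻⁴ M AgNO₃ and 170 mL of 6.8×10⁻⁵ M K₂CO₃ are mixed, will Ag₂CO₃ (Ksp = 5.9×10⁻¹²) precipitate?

No

Total volume after mixing = 470 + 170 = 640 mL.
[Ag⁺] = (2.2×10⁻⁴)(470)/640 = 1.6×10⁻⁴ M
[CO₃²⁻] = (6.8×10⁻⁵)(170)/640 = 1.8×10⁻⁵ M
Q = [Ag⁺]^2[CO₃²⁻] = 4.7×10⁻¹³
Since Q (4.7×10⁻¹³) is less than Ksp (5.9×10⁻¹²), no Ag₂CO₃ precipitates.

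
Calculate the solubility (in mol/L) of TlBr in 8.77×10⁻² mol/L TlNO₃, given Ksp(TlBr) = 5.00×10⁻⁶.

5.70×10⁻⁵ M

TlBr(s) ⇌ Tl⁺(aq) + Br⁻(aq)
The solution already contains Tl⁺ at 8.77×10⁻² mol/L. Let s be the molar solubility of TlBr.
[Tl⁺] ≈ 8.77×10⁻² mol/L (common ion dominates); [Br⁻] = s.
Ksp = [Tl⁺][Br⁻] = (8.77×10⁻²)s
s = 5.00×10⁻⁶ / (8.77×10⁻²) = 5.70×10⁻⁵
s = 5.70×10⁻⁵ mol/L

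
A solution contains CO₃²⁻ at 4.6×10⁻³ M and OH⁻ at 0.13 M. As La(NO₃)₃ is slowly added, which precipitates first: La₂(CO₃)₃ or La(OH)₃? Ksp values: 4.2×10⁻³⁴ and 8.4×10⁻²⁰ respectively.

La(OH)₃

Precipitation of each salt begins when its ion product equals Ksp.
For La₂(CO₃)₃: [La³⁺] = (Ksp/[CO₃²⁻]^3)^(1/2) = 6.6×10⁻¹⁴ M
For La(OH)₃: [La³⁺] = (Ksp/[OH⁻]^3) = 3.8×10⁻¹⁷ M
Since La(OH)₃ needs less La³⁺ to reach saturation, it precipitates first.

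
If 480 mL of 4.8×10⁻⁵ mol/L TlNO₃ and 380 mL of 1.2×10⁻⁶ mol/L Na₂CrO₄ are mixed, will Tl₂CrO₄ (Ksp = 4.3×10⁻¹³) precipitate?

Total volume after mixing = 480 + 380 = 860 mL.
[Tl⁺] = (4.8×10⁻⁵)(480)/860 = 2.7×10⁻⁵ mol/L
[CrO₄²⁻] = (1.2×10⁻⁶)(380)/860 = 5.3×10⁻⁷ mol/L
Q = [Tl⁺]^2[CrO₄²⁻] = 3.8×10⁻¹⁶
Q < Ksp (3.8×10⁻¹⁶ vs 4.3×10⁻¹³); the solution remains unsaturated and no precipitate forms.

No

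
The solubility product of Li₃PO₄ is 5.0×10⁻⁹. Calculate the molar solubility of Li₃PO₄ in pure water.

3.7×10⁻³ M

Li₃PO₄(s) ⇌ 3 Li⁺(aq) + PO₄³⁻(aq)
Let s be the molar solubility. Then [Li⁺] = 3s and [PO₄³⁻] = s.
Ksp = [Li⁺]^3[PO₄³⁻] = (3s)^3 · s = 27s^4
27s^4 = 5.0×10⁻⁹  ⇒  s^4 = 1.9×10⁻¹⁰
s = 3.7×10⁻³ mol L⁻¹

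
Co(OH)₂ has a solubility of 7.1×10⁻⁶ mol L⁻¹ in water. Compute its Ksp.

Co(OH)₂(s) ⇌ Co²⁺(aq) + 2 OH⁻(aq)
If s mol/L of Co(OH)₂ dissolves, [Co²⁺] = s and [OH⁻] = 2s.
Ksp = [Co²⁺][OH⁻]^2 = s · (2s)^2 = 4s^3
Ksp = 4 × (7.1×10⁻⁶)^3 = 1.4×10⁻¹⁵

Ksp = 1.4×10⁻¹⁵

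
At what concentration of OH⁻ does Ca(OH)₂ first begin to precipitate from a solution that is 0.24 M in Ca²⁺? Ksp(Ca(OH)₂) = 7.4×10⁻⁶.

5.6×10⁻³ M

Each salt precipitates once Q = Ksp for that salt.
Ca(OH)₂(s) ⇌ Ca²⁺(aq) + 2 OH⁻(aq)
Ksp = [Ca²⁺][OH⁻]^2 = [OH⁻]^2(0.24)
[OH⁻]^2 = 7.4×10⁻⁶ / (0.24) = 3.1×10⁻⁵
[OH⁻] = 5.6×10⁻³ M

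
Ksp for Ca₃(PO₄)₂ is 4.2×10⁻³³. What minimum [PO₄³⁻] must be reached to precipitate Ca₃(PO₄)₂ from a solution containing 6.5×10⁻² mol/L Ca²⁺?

A salt starts to precipitate once the ion product Q reaches its Ksp.
Ca₃(PO₄)₂(s) ⇌ 3 Ca²⁺(aq) + 2 PO₄³⁻(aq)
Ksp = [Ca²⁺]^3[PO₄³⁻]^2 = [PO₄³⁻]^2(6.5×10⁻²)^3
[PO₄³⁻]^2 = 4.2×10⁻³³ / (6.5×10⁻²)^3 = 1.5×10⁻²⁹
[PO₄³⁻] = 3.9×10⁻¹⁵ mol/L

3.9×10⁻¹⁵ M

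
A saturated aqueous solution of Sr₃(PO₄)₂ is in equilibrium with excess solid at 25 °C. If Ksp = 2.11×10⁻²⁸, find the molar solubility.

1.14×10⁻⁶ M

Sr₃(PO₄)₂(s) ⇌ 3 Sr²⁺(aq) + 2 PO₄³⁻(aq)
With molar solubility s: [Sr²⁺] = 3s, [PO₄³⁻] = 2s.
Ksp = [Sr²⁺]^3[PO₄³⁻]^2 = (3s)^3 · (2s)^2 = 108s^5
108s^5 = 2.11×10⁻²⁸  ⇒  s^5 = 1.95×10⁻³⁰
Taking the 5th root, s = 1.14×10⁻⁶ mol/L.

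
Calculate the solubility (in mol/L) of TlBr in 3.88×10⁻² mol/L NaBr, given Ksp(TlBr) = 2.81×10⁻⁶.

TlBr(s) ⇌ Tl⁺(aq) + Br⁻(aq)
With Br⁻ already at 3.88×10⁻² mol/L and s small, take [Br⁻] ≈ 3.88×10⁻² mol/L and [Tl⁺] = s.
Ksp = [Tl⁺][Br⁻] = s(3.88×10⁻²)
s = 2.81×10⁻⁶ / (3.88×10⁻²) = 7.24×10⁻⁵
s = 7.24×10⁻⁵ mol/L

7.24×10⁻⁵ M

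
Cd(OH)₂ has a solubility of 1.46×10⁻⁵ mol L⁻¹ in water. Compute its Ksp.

Cd(OH)₂(s) ⇌ Cd²⁺(aq) + 2 OH⁻(aq)
Let s be the molar solubility. Then [Cd²⁺] = s and [OH⁻] = 2s.
Ksp = [Cd²⁺][OH⁻]^2 = s · (2s)^2 = 4s^3
Ksp = 4 × (1.46×10⁻⁵)^3 = 1.24×10⁻¹⁴

Ksp = 1.24×10⁻¹⁴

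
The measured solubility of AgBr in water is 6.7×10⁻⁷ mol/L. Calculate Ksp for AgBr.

Ksp = 4.5×10⁻¹³

AgBr(s) ⇌ Ag⁺(aq) + Br⁻(aq)
Let s be the molar solubility. Then [Ag⁺] = s and [Br⁻] = s.
Ksp = [Ag⁺][Br⁻] = s · s = s^2
Ksp = (6.7×10⁻⁷)^2 = 4.5×10⁻¹³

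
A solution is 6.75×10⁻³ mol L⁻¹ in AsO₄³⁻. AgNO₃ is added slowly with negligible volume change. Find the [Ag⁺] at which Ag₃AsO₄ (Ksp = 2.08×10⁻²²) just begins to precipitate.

3.14×10⁻⁷ M

Each salt precipitates once Q = Ksp for that salt.
Ag₃AsO₄(s) ⇌ 3 Ag⁺(aq) + AsO₄³⁻(aq)
Ksp = [Ag⁺]^3[AsO₄³⁻] = [Ag⁺]^3(6.75×10⁻³)
[Ag⁺]^3 = 2.08×10⁻²² / (6.75×10⁻³) = 3.08×10⁻²⁰
[Ag⁺] = 3.14×10⁻⁷ mol L⁻¹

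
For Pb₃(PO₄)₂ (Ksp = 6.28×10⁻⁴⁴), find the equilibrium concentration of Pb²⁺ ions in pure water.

2.69×10⁻⁹ M

Pb₃(PO₄)₂(s) ⇌ 3 Pb²⁺(aq) + 2 PO₄³⁻(aq)
Call the molar solubility s, so that [Pb²⁺] = 3s and [PO₄³⁻] = 2s.
Ksp = [Pb²⁺]^3[PO₄³⁻]^2 = (3s)^3 · (2s)^2 = 108s^5 = 6.28×10⁻⁴⁴
s = 8.97×10⁻¹⁰ mol L⁻¹
[Pb²⁺] = 3s = 2.69×10⁻⁹ mol L⁻¹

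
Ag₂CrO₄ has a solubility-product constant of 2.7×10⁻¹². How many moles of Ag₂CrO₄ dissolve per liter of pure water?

8.8×10⁻⁵ M

Ag₂CrO₄(s) ⇌ 2 Ag⁺(aq) + CrO₄²⁻(aq)
Let s be the molar solubility. Then [Ag⁺] = 2s and [CrO₄²⁻] = s.
Ksp = [Ag⁺]^2[CrO₄²⁻] = (2s)^2 · s = 4s^3
4s^3 = 2.7×10⁻¹²  ⇒  s^3 = 6.8×10⁻¹³
s = (6.8×10⁻¹³)^(1/3) = 8.8×10⁻⁵ mol L⁻¹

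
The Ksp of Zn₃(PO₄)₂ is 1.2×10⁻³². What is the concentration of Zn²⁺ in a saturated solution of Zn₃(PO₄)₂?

Zn₃(PO₄)₂(s) ⇌ 3 Zn²⁺(aq) + 2 PO₄³⁻(aq)
For each mole of Zn₃(PO₄)₂ that dissolves per liter, [Zn²⁺] = 3s and [PO₄³⁻] = 2s; let s denote this solubility.
Ksp = [Zn²⁺]^3[PO₄³⁻]^2 = (3s)^3 · (2s)^2 = 108s^5 = 1.2×10⁻³²
s = 1.6×10⁻⁷ mol L⁻¹
[Zn²⁺] = 3s = 4.9×10⁻⁷ mol L⁻¹

4.9×10⁻⁷ M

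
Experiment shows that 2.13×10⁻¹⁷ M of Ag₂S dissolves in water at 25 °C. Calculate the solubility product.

Ksp = 3.87×10⁻⁵⁰

Ag₂S(s) ⇌ 2 Ag⁺(aq) + S²⁻(aq)
With molar solubility s: [Ag⁺] = 2s, [S²⁻] = s.
Ksp = [Ag⁺]^2[S²⁻] = (2s)^2 · s = 4s^3
Ksp = 4 × (2.13×10⁻¹⁷)^3 = 3.87×10⁻⁵⁰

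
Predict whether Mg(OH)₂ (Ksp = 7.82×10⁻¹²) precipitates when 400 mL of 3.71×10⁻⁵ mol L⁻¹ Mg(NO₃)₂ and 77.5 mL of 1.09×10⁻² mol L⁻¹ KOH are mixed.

After mixing, V = 400 mL + 77.5 mL = 477.5 mL.
[Mg²⁺] = (3.71×10⁻⁵)(400)/477.5 = 3.11×10⁻⁵ mol L⁻¹
[OH⁻] = (1.09×10⁻²)(77.5)/477.5 = 1.77×10⁻³ mol L⁻¹
Q = [Mg²⁺][OH⁻]^2 = 9.73×10⁻¹¹
Since Q (9.73×10⁻¹¹) exceeds Ksp (7.82×10⁻¹²), Mg(OH)₂ will precipitate.

Yes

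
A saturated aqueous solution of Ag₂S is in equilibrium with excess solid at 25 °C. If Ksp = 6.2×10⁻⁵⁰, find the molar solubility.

2.5×10⁻¹⁷ M

Ag₂S(s) ⇌ 2 Ag⁺(aq) + S²⁻(aq)
Call the molar solubility s, so that [Ag⁺] = 2s and [S²⁻] = s.
Ksp = [Ag⁺]^2[S²⁻] = (2s)^2 · s = 4s^3
4s^3 = 6.2×10⁻⁵⁰  ⇒  s^3 = 1.6×10⁻⁵⁰
Taking the 3rd root, s = 2.5×10⁻¹⁷ mol L⁻¹.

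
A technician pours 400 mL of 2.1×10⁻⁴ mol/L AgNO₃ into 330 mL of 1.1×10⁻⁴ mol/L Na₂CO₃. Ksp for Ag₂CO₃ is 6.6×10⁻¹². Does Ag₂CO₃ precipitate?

The combined volume is 730 mL.
[Ag⁺] = (2.1×10⁻⁴)(400)/730 = 1.2×10⁻⁴ mol/L
[CO₃²⁻] = (1.1×10⁻⁴)(330)/730 = 5.0×10⁻⁵ mol/L
Q = [Ag⁺]^2[CO₃²⁻] = 6.6×10⁻¹³
Since Q (6.6×10⁻¹³) is less than Ksp (6.6×10⁻¹²), no Ag₂CO₃ precipitates.

No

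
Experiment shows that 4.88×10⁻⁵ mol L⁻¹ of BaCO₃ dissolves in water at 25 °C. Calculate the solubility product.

Ksp = 2.38×10⁻⁹

BaCO₃(s) ⇌ Ba²⁺(aq) + CO₃²⁻(aq)
For each mole of BaCO₃ that dissolves per liter, [Ba²⁺] = s and [CO₃²⁻] = s; let s denote this solubility.
Ksp = [Ba²⁺][CO₃²⁻] = s · s = s^2
Ksp = (4.88×10⁻⁵)^2 = 2.38×10⁻⁹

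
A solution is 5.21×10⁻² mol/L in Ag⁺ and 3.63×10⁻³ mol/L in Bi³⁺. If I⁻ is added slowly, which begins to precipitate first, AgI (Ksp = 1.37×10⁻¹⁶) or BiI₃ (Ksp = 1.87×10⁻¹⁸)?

A salt starts to precipitate once the ion product Q reaches its Ksp.
For AgI: [I⁻] = (Ksp/[Ag⁺]) = 2.63×10⁻¹⁵ mol/L
For BiI₃: [I⁻] = (Ksp/[Bi³⁺])^(1/3) = 8.02×10⁻⁶ mol/L
The smaller threshold [I⁻] is reached first, so AgI precipitates first.

AgI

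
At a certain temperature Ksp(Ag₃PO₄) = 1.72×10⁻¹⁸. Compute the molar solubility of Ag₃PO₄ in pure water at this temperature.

Ag₃PO₄(s) ⇌ 3 Ag⁺(aq) + PO₄³⁻(aq)
With molar solubility s: [Ag⁺] = 3s, [PO₄³⁻] = s.
Ksp = [Ag⁺]^3[PO₄³⁻] = (3s)^3 · s = 27s^4
27s^4 = 1.72×10⁻¹⁸  ⇒  s^4 = 6.37×10⁻²⁰
s = 1.59×10⁻⁵ M

1.59×10⁻⁵ M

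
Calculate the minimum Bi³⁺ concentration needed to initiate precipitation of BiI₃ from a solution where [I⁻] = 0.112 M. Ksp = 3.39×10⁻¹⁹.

Precipitation begins when Q = Ksp.
BiI₃(s) ⇌ Bi³⁺(aq) + 3 I⁻(aq)
Ksp = [Bi³⁺][I⁻]^3 = [Bi³⁺](0.112)^3
[Bi³⁺] = 3.39×10⁻¹⁹ / (0.112)^3 = 2.41×10⁻¹⁶
[Bi³⁺] = 2.41×10⁻¹⁶ M

2.41×10⁻¹⁶ M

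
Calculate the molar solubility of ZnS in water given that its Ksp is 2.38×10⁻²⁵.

4.88×10⁻¹³ M

ZnS(s) ⇌ Zn²⁺(aq) + S²⁻(aq)
Let s be the molar solubility. Then [Zn²⁺] = s and [S²⁻] = s.
Ksp = [Zn²⁺][S²⁻] = s · s = s^2
s^2 = 2.38×10⁻²⁵
Taking the 2nd root, s = 4.88×10⁻¹³ mol L⁻¹.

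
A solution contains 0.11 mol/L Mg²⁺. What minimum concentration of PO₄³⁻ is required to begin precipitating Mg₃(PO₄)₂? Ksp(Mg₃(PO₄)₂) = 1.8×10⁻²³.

The threshold for precipitation is Q = Ksp.
Mg₃(PO₄)₂(s) ⇌ 3 Mg²⁺(aq) + 2 PO₄³⁻(aq)
Ksp = [Mg²⁺]^3[PO₄³⁻]^2 = [PO₄³⁻]^2(0.11)^3
[PO₄³⁻]^2 = 1.8×10⁻²³ / (0.11)^3 = 1.4×10⁻²⁰
[PO₄³⁻] = 1.2×10⁻¹⁰ mol/L

1.2×10⁻¹⁰ M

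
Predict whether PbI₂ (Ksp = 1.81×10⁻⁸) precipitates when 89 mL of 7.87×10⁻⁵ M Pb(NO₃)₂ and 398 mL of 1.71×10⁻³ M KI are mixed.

No

After mixing, V = 89 mL + 398 mL = 487 mL.
[Pb²⁺] = (7.87×10⁻⁵)(89)/487 = 1.44×10⁻⁵ M
[I⁻] = (1.71×10⁻³)(398)/487 = 1.40×10⁻³ M
Q = [Pb²⁺][I⁻]^2 = 2.81×10⁻¹¹
Q = 2.81×10⁻¹¹ < Ksp = 1.81×10⁻⁸, so the solution is unsaturated and no precipitate forms.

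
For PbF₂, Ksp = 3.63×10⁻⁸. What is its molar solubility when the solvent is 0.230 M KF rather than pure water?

PbF₂(s) ⇌ Pb²⁺(aq) + 2 F⁻(aq)
The solution already contains F⁻ at 0.230 M. Let s be the molar solubility of PbF₂.
[F⁻] ≈ 0.230 M (common ion dominates); [Pb²⁺] = s.
Ksp = [Pb²⁺][F⁻]^2 = s(0.230)^2
s = 3.63×10⁻⁸ / (0.230)^2 = 6.86×10⁻⁷
s = 6.86×10⁻⁷ M

6.86×10⁻⁷ M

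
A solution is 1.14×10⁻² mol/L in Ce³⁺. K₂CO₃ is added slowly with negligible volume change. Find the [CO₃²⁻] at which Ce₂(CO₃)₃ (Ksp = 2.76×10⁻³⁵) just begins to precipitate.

5.97×10⁻¹¹ M

The threshold for precipitation is Q = Ksp.
Ce₂(CO₃)₃(s) ⇌ 2 Ce³⁺(aq) + 3 CO₃²⁻(aq)
Ksp = [Ce³⁺]^2[CO₃²⁻]^3 = [CO₃²⁻]^3(1.14×10⁻²)^2
[CO₃²⁻]^3 = 2.76×10⁻³⁵ / (1.14×10⁻²)^2 = 2.12×10⁻³¹
[CO₃²⁻] = 5.97×10⁻¹¹ mol/L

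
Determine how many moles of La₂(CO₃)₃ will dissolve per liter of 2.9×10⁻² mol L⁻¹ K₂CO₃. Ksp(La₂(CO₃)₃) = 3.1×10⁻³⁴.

La₂(CO₃)₃(s) ⇌ 2 La³⁺(aq) + 3 CO₃²⁻(aq)
The solution already contains CO₃²⁻ at 2.9×10⁻² mol L⁻¹. Let s be the molar solubility of La₂(CO₃)₃.
[CO₃²⁻] ≈ 2.9×10⁻² mol L⁻¹ (common ion dominates); [La³⁺] = 2s.
Ksp = [La³⁺]^2[CO₃²⁻]^3 = (2s)^2(2.9×10⁻²)^3
(2s)^2 = 3.1×10⁻³⁴ / (2.9×10⁻²)^3 = 1.3×10⁻²⁹
s = 1.8×10⁻¹⁵ mol L⁻¹

1.8×10⁻¹⁵ M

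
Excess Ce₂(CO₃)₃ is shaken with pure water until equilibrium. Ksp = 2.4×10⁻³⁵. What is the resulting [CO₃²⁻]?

1.4×10⁻⁷ M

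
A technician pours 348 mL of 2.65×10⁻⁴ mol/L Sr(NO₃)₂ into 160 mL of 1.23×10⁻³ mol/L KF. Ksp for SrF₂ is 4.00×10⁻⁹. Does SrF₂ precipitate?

The combined volume is 508 mL.
[Sr²⁺] = (2.65×10⁻⁴)(348)/508 = 1.82×10⁻⁴ mol/L
[F⁻] = (1.23×10⁻³)(160)/508 = 3.87×10⁻⁴ mol/L
Q = [Sr²⁺][F⁻]^2 = 2.72×10⁻¹¹
Since Q (2.72×10⁻¹¹) is less than Ksp (4.00×10⁻⁹), no SrF₂ precipitates.

No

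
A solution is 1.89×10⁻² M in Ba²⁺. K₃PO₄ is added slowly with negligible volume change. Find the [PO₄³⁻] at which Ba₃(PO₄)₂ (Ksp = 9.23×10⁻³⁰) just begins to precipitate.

1.17×10⁻¹² M

Each salt precipitates once Q = Ksp for that salt.
Ba₃(PO₄)₂(s) ⇌ 3 Ba²⁺(aq) + 2 PO₄³⁻(aq)
Ksp = [Ba²⁺]^3[PO₄³⁻]^2 = [PO₄³⁻]^2(1.89×10⁻²)^3
[PO₄³⁻]^2 = 9.23×10⁻³⁰ / (1.89×10⁻²)^3 = 1.37×10⁻²⁴
[PO₄³⁻] = 1.17×10⁻¹² M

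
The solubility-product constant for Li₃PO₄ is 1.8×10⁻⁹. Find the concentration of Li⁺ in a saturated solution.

8.6×10⁻³ M

Li₃PO₄(s) ⇌ 3 Li⁺(aq) + PO₄³⁻(aq)
If s mol/L of Li₃PO₄ dissolves, [Li⁺] = 3s and [PO₄³⁻] = s.
Ksp = [Li⁺]^3[PO₄³⁻] = (3s)^3 · s = 27s^4 = 1.8×10⁻⁹
s = 2.9×10⁻³ mol/L
[Li⁺] = 3s = 8.6×10⁻³ mol/L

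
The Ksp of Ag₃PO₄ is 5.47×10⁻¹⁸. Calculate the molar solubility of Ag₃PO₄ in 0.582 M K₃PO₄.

Ag₃PO₄(s) ⇌ 3 Ag⁺(aq) + PO₄³⁻(aq)
PO₄³⁻ is already present at 0.582 M. If s mol/L of Ag₃PO₄ dissolves, [Ag⁺] = 3s while [PO₄³⁻] ≈ 0.582 M.
Ksp = [Ag⁺]^3[PO₄³⁻] = (3s)^3(0.582)
(3s)^3 = 5.47×10⁻¹⁸ / (0.582) = 9.40×10⁻¹⁸
s = 7.03×10⁻⁷ M

7.03×10⁻⁷ M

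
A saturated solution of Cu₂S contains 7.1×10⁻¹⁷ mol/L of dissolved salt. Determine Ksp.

Cu₂S(s) ⇌ 2 Cu⁺(aq) + S²⁻(aq)
If s mol/L of Cu₂S dissolves, [Cu⁺] = 2s and [S²⁻] = s.
Ksp = [Cu⁺]^2[S²⁻] = (2s)^2 · s = 4s^3
Ksp = 4 × (7.1×10⁻¹⁷)^3 = 1.4×10⁻⁴⁸

Ksp = 1.4×10⁻⁴⁸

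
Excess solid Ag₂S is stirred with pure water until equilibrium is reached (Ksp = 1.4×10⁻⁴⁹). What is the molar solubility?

Ag₂S(s) ⇌ 2 Ag⁺(aq) + S²⁻(aq)
If s mol/L of Ag₂S dissolves, [Ag⁺] = 2s and [S²⁻] = s.
Ksp = [Ag⁺]^2[S²⁻] = (2s)^2 · s = 4s^3
4s^3 = 1.4×10⁻⁴⁹  ⇒  s^3 = 3.5×10⁻⁵⁰
Taking the 3rd root, s = 3.3×10⁻¹⁷ mol L⁻¹.

3.3×10⁻¹⁷ M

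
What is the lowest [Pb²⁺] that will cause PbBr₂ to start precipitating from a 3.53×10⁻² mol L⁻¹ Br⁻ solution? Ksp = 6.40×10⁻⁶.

Precipitation begins when Q = Ksp.
PbBr₂(s) ⇌ Pb²⁺(aq) + 2 Br⁻(aq)
Ksp = [Pb²⁺][Br⁻]^2 = [Pb²⁺](3.53×10⁻²)^2
[Pb²⁺] = 6.40×10⁻⁶ / (3.53×10⁻²)^2 = 5.14×10⁻³
[Pb²⁺] = 5.14×10⁻³ mol L⁻¹

5.14×10⁻³ M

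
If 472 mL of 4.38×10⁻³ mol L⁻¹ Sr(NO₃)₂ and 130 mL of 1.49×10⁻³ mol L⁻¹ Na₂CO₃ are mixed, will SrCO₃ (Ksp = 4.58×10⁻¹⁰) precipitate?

The combined volume is 602 mL.
[Sr²⁺] = (4.38×10⁻³)(472)/602 = 3.43×10⁻³ mol L⁻¹
[CO₃²⁻] = (1.49×10⁻³)(130)/602 = 3.22×10⁻⁴ mol L⁻¹
Q = [Sr²⁺][CO₃²⁻] = 1.10×10⁻⁶
Since Q (1.10×10⁻⁶) exceeds Ksp (4.58×10⁻¹⁰), SrCO₃ will precipitate.

Yes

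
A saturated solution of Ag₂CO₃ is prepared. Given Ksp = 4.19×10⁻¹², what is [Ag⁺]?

Ag₂CO₃(s) ⇌ 2 Ag⁺(aq) + CO₃²⁻(aq)
For each mole of Ag₂CO₃ that dissolves per liter, [Ag⁺] = 2s and [CO₃²⁻] = s; let s denote this solubility.
Ksp = [Ag⁺]^2[CO₃²⁻] = (2s)^2 · s = 4s^3 = 4.19×10⁻¹²
s = 1.02×10⁻⁴ mol L⁻¹
[Ag⁺] = 2s = 2.03×10⁻⁴ mol L⁻¹

2.03×10⁻⁴ M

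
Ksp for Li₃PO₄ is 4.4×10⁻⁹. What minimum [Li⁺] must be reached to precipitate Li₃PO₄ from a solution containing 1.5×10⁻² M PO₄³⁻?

Precipitation of each salt begins when its ion product equals Ksp.
Li₃PO₄(s) ⇌ 3 Li⁺(aq) + PO₄³⁻(aq)
Ksp = [Li⁺]^3[PO₄³⁻] = [Li⁺]^3(1.5×10⁻²)
[Li⁺]^3 = 4.4×10⁻⁹ / (1.5×10⁻²) = 2.9×10⁻⁷
[Li⁺] = 6.6×10⁻³ M

6.6×10⁻³ M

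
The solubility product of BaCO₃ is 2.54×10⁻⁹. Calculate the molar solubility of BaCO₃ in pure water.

5.04×10⁻⁵ M

BaCO₃(s) ⇌ Ba²⁺(aq) + CO₃²⁻(aq)
With molar solubility s: [Ba²⁺] = s, [CO₃²⁻] = s.
Ksp = [Ba²⁺][CO₃²⁻] = s · s = s^2
s^2 = 2.54×10⁻⁹
s = (2.54×10⁻⁹)^(1/2) = 5.04×10⁻⁵ mol/L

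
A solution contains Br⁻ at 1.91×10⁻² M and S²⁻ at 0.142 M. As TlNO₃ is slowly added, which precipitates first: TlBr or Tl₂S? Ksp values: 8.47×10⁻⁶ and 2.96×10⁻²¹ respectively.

Tl₂S

A salt starts to precipitate once the ion product Q reaches its Ksp.
For TlBr: [Tl⁺] = (Ksp/[Br⁻]) = 4.43×10⁻⁴ M
For Tl₂S: [Tl⁺] = (Ksp/[S²⁻])^(1/2) = 1.44×10⁻¹⁰ M
Since Tl₂S needs less Tl⁺ to reach saturation, it precipitates first.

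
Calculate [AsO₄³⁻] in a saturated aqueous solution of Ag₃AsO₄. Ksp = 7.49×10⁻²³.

Ag₃AsO₄(s) ⇌ 3 Ag⁺(aq) + AsO₄³⁻(aq)
If s mol/L of Ag₃AsO₄ dissolves, [Ag⁺] = 3s and [AsO₄³⁻] = s.
Ksp = [Ag⁺]^3[AsO₄³⁻] = (3s)^3 · s = 27s^4 = 7.49×10⁻²³
s = 1.29×10⁻⁶ mol L⁻¹
[AsO₄³⁻] = s = 1.29×10⁻⁶ mol L⁻¹

1.29×10⁻⁶ M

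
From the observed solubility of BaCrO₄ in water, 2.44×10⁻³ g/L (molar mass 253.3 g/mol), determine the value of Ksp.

Ksp = 9.28×10⁻¹¹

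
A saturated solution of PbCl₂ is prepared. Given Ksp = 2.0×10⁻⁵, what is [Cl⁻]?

3.4×10⁻² M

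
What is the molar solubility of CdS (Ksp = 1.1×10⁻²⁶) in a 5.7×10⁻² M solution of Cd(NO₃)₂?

CdS(s) ⇌ Cd²⁺(aq) + S²⁻(aq)
The solution already contains Cd²⁺ at 5.7×10⁻² M. Let s be the molar solubility of CdS.
[Cd²⁺] ≈ 5.7×10⁻² M (common ion dominates); [S²⁻] = s.
Ksp = [Cd²⁺][S²⁻] = (5.7×10⁻²)s
s = 1.1×10⁻²⁶ / (5.7×10⁻²) = 1.9×10⁻²⁵
s = 1.9×10⁻²⁵ M

1.9×10⁻²⁵ M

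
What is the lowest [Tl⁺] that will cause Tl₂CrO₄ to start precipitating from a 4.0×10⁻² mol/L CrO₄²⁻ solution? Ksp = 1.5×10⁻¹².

Precipitation of each salt begins when its ion product equals Ksp.
Tl₂CrO₄(s) ⇌ 2 Tl⁺(aq) + CrO₄²⁻(aq)
Ksp = [Tl⁺]^2[CrO₄²⁻] = [Tl⁺]^2(4.0×10⁻²)
[Tl⁺]^2 = 1.5×10⁻¹² / (4.0×10⁻²) = 3.8×10⁻¹¹
[Tl⁺] = 6.1×10⁻⁶ mol/L

6.1×10⁻⁶ M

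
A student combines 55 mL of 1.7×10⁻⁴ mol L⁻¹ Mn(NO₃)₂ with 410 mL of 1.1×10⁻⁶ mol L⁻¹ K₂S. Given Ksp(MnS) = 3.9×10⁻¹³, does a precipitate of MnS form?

Yes

After mixing, V = 55 mL + 410 mL = 465 mL.
[Mn²⁺] = (1.7×10⁻⁴)(55)/465 = 2.0×10⁻⁵ mol L⁻¹
[S²⁻] = (1.1×10⁻⁶)(410)/465 = 9.7×10⁻⁷ mol L⁻¹
Q = [Mn²⁺][S²⁻] = 2.0×10⁻¹¹
Because Q > Ksp (2.0×10⁻¹¹ vs 3.9×10⁻¹³), a precipitate of MnS forms.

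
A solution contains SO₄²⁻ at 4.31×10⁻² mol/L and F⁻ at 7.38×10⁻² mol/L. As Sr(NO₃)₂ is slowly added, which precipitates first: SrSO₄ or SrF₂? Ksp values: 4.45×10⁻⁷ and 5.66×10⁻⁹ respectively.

SrF₂

Precipitation of each salt begins when its ion product equals Ksp.
For SrSO₄: [Sr²⁺] = (Ksp/[SO₄²⁻]) = 1.03×10⁻⁵ mol/L
For SrF₂: [Sr²⁺] = (Ksp/[F⁻]^2) = 1.04×10⁻⁶ mol/L
SrF₂ requires the lower [Sr²⁺], so it precipitates first.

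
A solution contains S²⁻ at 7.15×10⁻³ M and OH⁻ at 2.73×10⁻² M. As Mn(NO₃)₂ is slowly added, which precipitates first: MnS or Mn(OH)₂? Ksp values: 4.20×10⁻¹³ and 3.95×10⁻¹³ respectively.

MnS

Each salt precipitates once Q = Ksp for that salt.
For MnS: [Mn²⁺] = (Ksp/[S²⁻]) = 5.87×10⁻¹¹ M
For Mn(OH)₂: [Mn²⁺] = (Ksp/[OH⁻]^2) = 5.30×10⁻¹⁰ M
MnS requires the lower [Mn²⁺], so it precipitates first.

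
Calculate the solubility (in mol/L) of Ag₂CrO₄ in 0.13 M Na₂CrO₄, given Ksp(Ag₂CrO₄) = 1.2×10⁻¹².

1.5×10⁻⁶ M

Ag₂CrO₄(s) ⇌ 2 Ag⁺(aq) + CrO₄²⁻(aq)
With CrO₄²⁻ already at 0.13 M and s small, take [CrO₄²⁻] ≈ 0.13 M and [Ag⁺] = 2s.
Ksp = [Ag⁺]^2[CrO₄²⁻] = (2s)^2(0.13)
(2s)^2 = 1.2×10⁻¹² / (0.13) = 9.2×10⁻¹²
s = 1.5×10⁻⁶ M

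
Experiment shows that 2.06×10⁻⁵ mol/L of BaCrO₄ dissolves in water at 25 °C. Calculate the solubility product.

BaCrO₄(s) ⇌ Ba²⁺(aq) + CrO₄²⁻(aq)
If s mol/L of BaCrO₄ dissolves, [Ba²⁺] = s and [CrO₄²⁻] = s.
Ksp = [Ba²⁺][CrO₄²⁻] = s · s = s^2
Ksp = (2.06×10⁻⁵)^2 = 4.24×10⁻¹⁰

Ksp = 4.24×10⁻¹⁰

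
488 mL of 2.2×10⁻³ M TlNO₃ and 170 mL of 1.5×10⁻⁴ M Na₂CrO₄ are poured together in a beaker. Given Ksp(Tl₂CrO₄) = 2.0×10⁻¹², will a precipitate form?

The combined volume is 658 mL.
[Tl⁺] = (2.2×10⁻³)(488)/658 = 1.6×10⁻³ M
[CrO₄²⁻] = (1.5×10⁻⁴)(170)/658 = 3.9×10⁻⁵ M
Q = [Tl⁺]^2[CrO₄²⁻] = 1.0×10⁻¹⁰
Q = 1.0×10⁻¹⁰ > Ksp = 2.0×10⁻¹², so the solution is supersaturated and Tl₂CrO₄ precipitates.

Yes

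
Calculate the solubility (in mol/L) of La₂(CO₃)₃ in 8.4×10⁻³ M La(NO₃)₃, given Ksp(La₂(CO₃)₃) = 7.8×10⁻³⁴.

7.4×10⁻¹¹ M

La₂(CO₃)₃(s) ⇌ 2 La³⁺(aq) + 3 CO₃²⁻(aq)
The solution already contains La³⁺ at 8.4×10⁻³ M. Let s be the molar solubility of La₂(CO₃)₃.
[La³⁺] ≈ 8.4×10⁻³ M (common ion dominates); [CO₃²⁻] = 3s.
Ksp = [La³⁺]^2[CO₃²⁻]^3 = (8.4×10⁻³)^2(3s)^3
(3s)^3 = 7.8×10⁻³⁴ / (8.4×10⁻³)^2 = 1.1×10⁻²⁹
s = 7.4×10⁻¹¹ M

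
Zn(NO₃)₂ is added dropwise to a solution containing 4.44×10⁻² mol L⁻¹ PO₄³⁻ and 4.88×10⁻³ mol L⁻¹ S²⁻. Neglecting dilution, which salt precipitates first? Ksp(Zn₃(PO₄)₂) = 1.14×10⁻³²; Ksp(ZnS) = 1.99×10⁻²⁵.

The threshold for precipitation is Q = Ksp.
For Zn₃(PO₄)₂: [Zn²⁺] = (Ksp/[PO₄³⁻]^2)^(1/3) = 1.79×10⁻¹⁰ mol L⁻¹
For ZnS: [Zn²⁺] = (Ksp/[S²⁻]) = 4.08×10⁻²³ mol L⁻¹
The smaller threshold [Zn²⁺] is reached first, so ZnS precipitates first.

ZnS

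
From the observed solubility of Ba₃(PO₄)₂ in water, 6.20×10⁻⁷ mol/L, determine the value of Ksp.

Ksp = 9.89×10⁻³⁰

Ba₃(PO₄)₂(s) ⇌ 3 Ba²⁺(aq) + 2 PO₄³⁻(aq)
If s mol/L of Ba₃(PO₄)₂ dissolves, [Ba²⁺] = 3s and [PO₄³⁻] = 2s.
Ksp = [Ba²⁺]^3[PO₄³⁻]^2 = (3s)^3 · (2s)^2 = 108s^5
Ksp = 108 × (6.20×10⁻⁷)^5 = 9.89×10⁻³⁰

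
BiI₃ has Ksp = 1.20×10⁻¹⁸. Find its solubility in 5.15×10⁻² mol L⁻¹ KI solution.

BiI₃(s) ⇌ Bi³⁺(aq) + 3 I⁻(aq)
I⁻ is already present at 5.15×10⁻² mol L⁻¹. If s mol/L of BiI₃ dissolves, [Bi³⁺] = s while [I⁻] ≈ 5.15×10⁻² mol L⁻¹.
Ksp = [Bi³⁺][I⁻]^3 = s(5.15×10⁻²)^3
s = 1.20×10⁻¹⁸ / (5.15×10⁻²)^3 = 8.79×10⁻¹⁵
s = 8.79×10⁻¹⁵ mol L⁻¹

8.79×10⁻¹⁵ M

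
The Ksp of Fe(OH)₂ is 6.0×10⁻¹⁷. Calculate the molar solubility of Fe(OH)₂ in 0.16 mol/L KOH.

Fe(OH)₂(s) ⇌ Fe²⁺(aq) + 2 OH⁻(aq)
With OH⁻ already at 0.16 mol/L and s small, take [OH⁻] ≈ 0.16 mol/L and [Fe²⁺] = s.
Ksp = [Fe²⁺][OH⁻]^2 = s(0.16)^2
s = 6.0×10⁻¹⁷ / (0.16)^2 = 2.3×10⁻¹⁵
s = 2.3×10⁻¹⁵ mol/L

2.3×10⁻¹⁵ M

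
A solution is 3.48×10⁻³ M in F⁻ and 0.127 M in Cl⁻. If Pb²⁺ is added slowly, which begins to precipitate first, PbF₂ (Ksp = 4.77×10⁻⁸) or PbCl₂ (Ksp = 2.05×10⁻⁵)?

Precipitation of each salt begins when its ion product equals Ksp.
For PbF₂: [Pb²⁺] = (Ksp/[F⁻]^2) = 3.94×10⁻³ M
For PbCl₂: [Pb²⁺] = (Ksp/[Cl⁻]^2) = 1.27×10⁻³ M
Since PbCl₂ needs less Pb²⁺ to reach saturation, it precipitates first.

PbCl₂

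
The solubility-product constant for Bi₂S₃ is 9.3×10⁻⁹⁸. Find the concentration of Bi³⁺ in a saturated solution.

3.1×10⁻²⁰ M

Bi₂S₃(s) ⇌ 2 Bi³⁺(aq) + 3 S²⁻(aq)
Let s be the molar solubility. Then [Bi³⁺] = 2s and [S²⁻] = 3s.
Ksp = [Bi³⁺]^2[S²⁻]^3 = (2s)^2 · (3s)^3 = 108s^5 = 9.3×10⁻⁹⁸
s = 1.5×10⁻²⁰ mol L⁻¹
[Bi³⁺] = 2s = 3.1×10⁻²⁰ mol L⁻¹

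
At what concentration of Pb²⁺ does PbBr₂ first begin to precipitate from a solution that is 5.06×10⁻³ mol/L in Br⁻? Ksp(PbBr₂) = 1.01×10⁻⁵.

A salt starts to precipitate once the ion product Q reaches its Ksp.
PbBr₂(s) ⇌ Pb²⁺(aq) + 2 Br⁻(aq)
Ksp = [Pb²⁺][Br⁻]^2 = [Pb²⁺](5.06×10⁻³)^2
[Pb²⁺] = 1.01×10⁻⁵ / (5.06×10⁻³)^2 = 0.394
[Pb²⁺] = 0.394 mol/L

0.394 M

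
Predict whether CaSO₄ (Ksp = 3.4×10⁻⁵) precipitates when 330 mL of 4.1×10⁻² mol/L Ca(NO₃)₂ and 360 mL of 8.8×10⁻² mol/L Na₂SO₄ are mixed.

Yes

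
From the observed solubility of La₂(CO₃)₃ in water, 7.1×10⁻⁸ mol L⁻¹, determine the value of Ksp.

La₂(CO₃)₃(s) ⇌ 2 La³⁺(aq) + 3 CO₃²⁻(aq)
Let s be the molar solubility. Then [La³⁺] = 2s and [CO₃²⁻] = 3s.
Ksp = [La³⁺]^2[CO₃²⁻]^3 = (2s)^2 · (3s)^3 = 108s^5
Ksp = 108 × (7.1×10⁻⁸)^5 = 1.9×10⁻³⁴

Ksp = 1.9×10⁻³⁴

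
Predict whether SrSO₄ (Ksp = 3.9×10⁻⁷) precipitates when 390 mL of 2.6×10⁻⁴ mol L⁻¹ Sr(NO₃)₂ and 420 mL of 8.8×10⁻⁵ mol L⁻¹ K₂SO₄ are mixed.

Total volume after mixing = 390 + 420 = 810 mL.
[Sr²⁺] = (2.6×10⁻⁴)(390)/810 = 1.3×10⁻⁴ mol L⁻¹
[SO₄²⁻] = (8.8×10⁻⁵)(420)/810 = 4.6×10⁻⁵ mol L⁻¹
Q = [Sr²⁺][SO₄²⁻] = 5.7×10⁻⁹
Q = 5.7×10⁻⁹ < Ksp = 3.9×10⁻⁷, so the solution is unsaturated and no precipitate forms.

No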